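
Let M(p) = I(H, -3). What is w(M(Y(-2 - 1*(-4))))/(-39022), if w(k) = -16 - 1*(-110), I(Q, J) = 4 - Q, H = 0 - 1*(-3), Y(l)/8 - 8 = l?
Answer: -47/19511 ≈ -0.0024089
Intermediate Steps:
Y(l) = 64 + 8*l
H = 3 (H = 0 + 3 = 3)
M(p) = 1 (M(p) = 4 - 1*3 = 4 - 3 = 1)
w(k) = 94 (w(k) = -16 + 110 = 94)
w(M(Y(-2 - 1*(-4))))/(-39022) = 94/(-39022) = 94*(-1/39022) = -47/19511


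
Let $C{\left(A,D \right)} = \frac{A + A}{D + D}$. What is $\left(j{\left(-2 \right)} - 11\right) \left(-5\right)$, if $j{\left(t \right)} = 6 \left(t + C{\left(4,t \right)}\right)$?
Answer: $175$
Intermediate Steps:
$C{\left(A,D \right)} = \frac{A}{D}$ ($C{\left(A,D \right)} = \frac{2 A}{2 D} = 2 A \frac{1}{2 D} = \frac{A}{D}$)
$j{\left(t \right)} = 6 t + \frac{24}{t}$ ($j{\left(t \right)} = 6 \left(t + \frac{4}{t}\right) = 6 t + \frac{24}{t}$)
$\left(j{\left(-2 \right)} - 11\right) \left(-5\right) = \left(\left(6 \left(-2\right) + \frac{24}{-2}\right) - 11\right) \left(-5\right) = \left(\left(-12 + 24 \left(- \frac{1}{2}\right)\right) - 11\right) \left(-5\right) = \left(\left(-12 - 12\right) - 11\right) \left(-5\right) = \left(-24 - 11\right) \left(-5\right) = \left(-35\right) \left(-5\right) = 175$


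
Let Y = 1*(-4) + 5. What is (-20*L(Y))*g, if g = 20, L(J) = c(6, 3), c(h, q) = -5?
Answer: 2000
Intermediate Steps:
Y = 1 (Y = -4 + 5 = 1)
L(J) = -5
(-20*L(Y))*g = -20*(-5)*20 = 100*20 = 2000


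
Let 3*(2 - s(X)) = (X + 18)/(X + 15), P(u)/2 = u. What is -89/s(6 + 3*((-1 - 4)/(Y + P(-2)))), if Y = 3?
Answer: -3204/59 ≈ -54.305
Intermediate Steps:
P(u) = 2*u
s(X) = 2 - (18 + X)/(3*(15 + X)) (s(X) = 2 - (X + 18)/(3*(X + 15)) = 2 - (18 + X)/(3*(15 + X)))
-89/s(6 + 3*((-1 - 4)/(Y + P(-2)))) = -89*3*(15 + (6 + 3*((-1 - 4)/(3 + 2*(-2)))))/(72 + 5*(6 + 3*((-1 - 4)/(3 + 2*(-2))))) = -89*3*(15 + (6 + 3*(-5/(3 - 4))))/(72 + 5*(6 + 3*(-5/(3 - 4)))) = -89*3*(15 + (6 + 3*(-5/(-1))))/(72 + 5*(6 + 3*(-5/(-1)))) = -89*3*(15 + (6 + 3*(-5*(-1))))/(72 + 5*(6 + 3*(-5*(-1)))) = -89*3*(15 + (6 + 3*5))/(72 + 5*(6 + 3*5)) = -89*3*(15 + (6 + 15))/(72 + 5*(6 + 15)) = -89*3*(15 + 21)/(72 + 5*21) = -89*108/(72 + 105) = -89/((⅓)*(1/36)*177) = -89/59/36 = -89*36/59 = -3204/59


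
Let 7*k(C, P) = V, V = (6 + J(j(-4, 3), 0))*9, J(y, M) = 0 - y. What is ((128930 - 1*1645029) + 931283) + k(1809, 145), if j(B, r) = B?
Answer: -4093622/7 ≈ -5.8480e+5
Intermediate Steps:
J(y, M) = -y
V = 90 (V = (6 - 1*(-4))*9 = (6 + 4)*9 = 10*9 = 90)
k(C, P) = 90/7 (k(C, P) = (⅐)*90 = 90/7)
((128930 - 1*1645029) + 931283) + k(1809, 145) = ((128930 - 1*1645029) + 931283) + 90/7 = ((128930 - 1645029) + 931283) + 90/7 = (-1516099 + 931283) + 90/7 = -584816 + 90/7 = -4093622/7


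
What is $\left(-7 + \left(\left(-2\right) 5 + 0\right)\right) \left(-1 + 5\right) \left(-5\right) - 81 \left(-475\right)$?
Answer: $38815$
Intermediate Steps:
$\left(-7 + \left(\left(-2\right) 5 + 0\right)\right) \left(-1 + 5\right) \left(-5\right) - 81 \left(-475\right) = \left(-7 + \left(-10 + 0\right)\right) 4 \left(-5\right) - -38475 = \left(-7 - 10\right) \left(-20\right) + 38475 = \left(-17\right) \left(-20\right) + 38475 = 340 + 38475 = 38815$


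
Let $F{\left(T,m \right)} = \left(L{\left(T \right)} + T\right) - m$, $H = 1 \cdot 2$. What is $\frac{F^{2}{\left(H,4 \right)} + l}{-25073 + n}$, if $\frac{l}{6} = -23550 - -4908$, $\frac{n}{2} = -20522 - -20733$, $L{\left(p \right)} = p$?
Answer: $\frac{12428}{2739} \approx 4.5374$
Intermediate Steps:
$n = 422$ ($n = 2 \left(-20522 - -20733\right) = 2 \left(-20522 + 20733\right) = 2 \cdot 211 = 422$)
$l = -111852$ ($l = 6 \left(-23550 - -4908\right) = 6 \left(-23550 + 4908\right) = 6 \left(-18642\right) = -111852$)
$H = 2$
$F{\left(T,m \right)} = - m + 2 T$ ($F{\left(T,m \right)} = \left(T + T\right) - m = 2 T - m = - m + 2 T$)
$\frac{F^{2}{\left(H,4 \right)} + l}{-25073 + n} = \frac{\left(\left(-1\right) 4 + 2 \cdot 2\right)^{2} - 111852}{-25073 + 422} = \frac{\left(-4 + 4\right)^{2} - 111852}{-24651} = \left(0^{2} - 111852\right) \left(- \frac{1}{24651}\right) = \left(0 - 111852\right) \left(- \frac{1}{24651}\right) = \left(-111852\right) \left(- \frac{1}{24651}\right) = \frac{12428}{2739}$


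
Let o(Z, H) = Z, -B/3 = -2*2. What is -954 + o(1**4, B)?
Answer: -953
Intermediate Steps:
B = 12 (B = -(-6)*2 = -3*(-4) = 12)
-954 + o(1**4, B) = -954 + 1**4 = -954 + 1 = -953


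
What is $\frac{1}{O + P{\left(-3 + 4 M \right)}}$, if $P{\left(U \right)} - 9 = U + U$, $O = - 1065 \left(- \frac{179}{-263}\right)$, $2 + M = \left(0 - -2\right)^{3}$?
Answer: $- \frac{263}{177222} \approx -0.001484$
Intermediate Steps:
$M = 6$ ($M = -2 + \left(0 - -2\right)^{3} = -2 + \left(0 + 2\right)^{3} = -2 + 2^{3} = -2 + 8 = 6$)
$O = - \frac{190635}{263}$ ($O = - 1065 \left(\left(-179\right) \left(- \frac{1}{263}\right)\right) = \left(-1065\right) \frac{179}{263} = - \frac{190635}{263} \approx -724.85$)
$P{\left(U \right)} = 9 + 2 U$ ($P{\left(U \right)} = 9 + \left(U + U\right) = 9 + 2 U$)
$\frac{1}{O + P{\left(-3 + 4 M \right)}} = \frac{1}{- \frac{190635}{263} + \left(9 + 2 \left(-3 + 4 \cdot 6\right)\right)} = \frac{1}{- \frac{190635}{263} + \left(9 + 2 \left(-3 + 24\right)\right)} = \frac{1}{- \frac{190635}{263} + \left(9 + 2 \cdot 21\right)} = \frac{1}{- \frac{190635}{263} + \left(9 + 42\right)} = \frac{1}{- \frac{190635}{263} + 51} = \frac{1}{- \frac{177222}{263}} = - \frac{263}{177222}$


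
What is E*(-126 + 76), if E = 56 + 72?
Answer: -6400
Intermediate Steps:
E = 128
E*(-126 + 76) = 128*(-126 + 76) = 128*(-50) = -6400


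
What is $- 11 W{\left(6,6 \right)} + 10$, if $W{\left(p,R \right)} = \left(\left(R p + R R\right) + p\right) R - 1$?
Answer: $-5127$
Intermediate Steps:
$W{\left(p,R \right)} = -1 + R \left(p + R^{2} + R p\right)$ ($W{\left(p,R \right)} = \left(\left(R p + R^{2}\right) + p\right) R - 1 = \left(\left(R^{2} + R p\right) + p\right) R - 1 = \left(p + R^{2} + R p\right) R - 1 = R \left(p + R^{2} + R p\right) - 1 = -1 + R \left(p + R^{2} + R p\right)$)
$- 11 W{\left(6,6 \right)} + 10 = - 11 \left(-1 + 6^{3} + 6 \cdot 6 + 6 \cdot 6^{2}\right) + 10 = - 11 \left(-1 + 216 + 36 + 6 \cdot 36\right) + 10 = - 11 \left(-1 + 216 + 36 + 216\right) + 10 = \left(-11\right) 467 + 10 = -5137 + 10 = -5127$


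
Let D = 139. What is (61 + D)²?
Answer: 40000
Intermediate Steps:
(61 + D)² = (61 + 139)² = 200² = 40000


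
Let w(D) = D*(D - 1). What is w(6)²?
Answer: 900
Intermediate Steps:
w(D) = D*(-1 + D)
w(6)² = (6*(-1 + 6))² = (6*5)² = 30² = 900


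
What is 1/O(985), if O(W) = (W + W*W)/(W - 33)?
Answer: 28/28565 ≈ 0.00098022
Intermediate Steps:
O(W) = (W + W**2)/(-33 + W)
1/O(985) = 1/(985*(1 + 985)/(-33 + 985)) = 1/(985*986/952) = 1/(985*(1/952)*986) = 1/(28565/28) = 28/28565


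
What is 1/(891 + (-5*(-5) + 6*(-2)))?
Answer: 1/904 ≈ 0.0011062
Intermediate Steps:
1/(891 + (-5*(-5) + 6*(-2))) = 1/(891 + (25 - 12)) = 1/(891 + 13) = 1/904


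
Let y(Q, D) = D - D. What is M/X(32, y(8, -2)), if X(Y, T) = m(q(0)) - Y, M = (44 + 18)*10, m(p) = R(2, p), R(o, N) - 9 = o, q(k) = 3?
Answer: -620/21 ≈ -29.524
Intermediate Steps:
y(Q, D) = 0
R(o, N) = 9 + o
m(p) = 11 (m(p) = 9 + 2 = 11)
M = 620 (M = 62*10 = 620)
X(Y, T) = 11 - Y
M/X(32, y(8, -2)) = 620/(11 - 1*32) = 620/(11 - 32) = 620/(-21) = 620*(-1/21) = -620/21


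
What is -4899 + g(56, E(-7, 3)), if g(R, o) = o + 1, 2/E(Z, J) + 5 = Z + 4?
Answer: -19593/4 ≈ -4898.3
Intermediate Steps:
E(Z, J) = 2/(-1 + Z) (E(Z, J) = 2/(-5 + (Z + 4)) = 2/(-5 + (4 + Z)) = 2/(-1 + Z))
g(R, o) = 1 + o
-4899 + g(56, E(-7, 3)) = -4899 + (1 + 2/(-1 - 7)) = -4899 + (1 + 2/(-8)) = -4899 + (1 + 2*(-⅛)) = -4899 + (1 - ¼) = -4899 + ¾ = -19593/4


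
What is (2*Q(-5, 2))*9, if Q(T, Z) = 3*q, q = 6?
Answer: 324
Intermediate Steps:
Q(T, Z) = 18 (Q(T, Z) = 3*6 = 18)
(2*Q(-5, 2))*9 = (2*18)*9 = 36*9 = 324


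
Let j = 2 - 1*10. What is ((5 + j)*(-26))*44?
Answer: 3432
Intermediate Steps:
j = -8 (j = 2 - 10 = -8)
((5 + j)*(-26))*44 = ((5 - 8)*(-26))*44 = -3*(-26)*44 = 78*44 = 3432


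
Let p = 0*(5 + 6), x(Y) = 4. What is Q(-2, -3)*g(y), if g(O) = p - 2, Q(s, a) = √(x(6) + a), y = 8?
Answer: -2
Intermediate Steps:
p = 0 (p = 0*11 = 0)
Q(s, a) = √(4 + a)
g(O) = -2 (g(O) = 0 - 2 = -2)
Q(-2, -3)*g(y) = √(4 - 3)*(-2) = √1*(-2) = 1*(-2) = -2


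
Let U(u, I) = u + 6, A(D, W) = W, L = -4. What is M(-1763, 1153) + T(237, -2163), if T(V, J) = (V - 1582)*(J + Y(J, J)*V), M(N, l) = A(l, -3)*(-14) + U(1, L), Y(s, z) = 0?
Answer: 2909284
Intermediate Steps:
U(u, I) = 6 + u
M(N, l) = 49 (M(N, l) = -3*(-14) + (6 + 1) = 42 + 7 = 49)
T(V, J) = J*(-1582 + V) (T(V, J) = (V - 1582)*(J + 0*V) = (-1582 + V)*(J + 0) = (-1582 + V)*J = J*(-1582 + V))
M(-1763, 1153) + T(237, -2163) = 49 - 2163*(-1582 + 237) = 49 - 2163*(-1345) = 49 + 2909235 = 2909284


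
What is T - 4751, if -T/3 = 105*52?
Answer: -21131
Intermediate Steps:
T = -16380 (T = -315*52 = -3*5460 = -16380)
T - 4751 = -16380 - 4751 = -21131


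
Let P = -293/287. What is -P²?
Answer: -85849/82369 ≈ -1.0422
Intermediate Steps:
P = -293/287 (P = -293*1/287 = -293/287 ≈ -1.0209)
-P² = -(-293/287)² = -1*85849/82369 = -85849/82369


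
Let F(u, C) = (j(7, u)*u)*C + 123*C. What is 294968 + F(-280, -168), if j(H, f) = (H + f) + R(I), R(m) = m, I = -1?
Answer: -12614656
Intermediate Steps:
j(H, f) = -1 + H + f (j(H, f) = (H + f) - 1 = -1 + H + f)
F(u, C) = 123*C + C*u*(6 + u) (F(u, C) = ((-1 + 7 + u)*u)*C + 123*C = ((6 + u)*u)*C + 123*C = (u*(6 + u))*C + 123*C = C*u*(6 + u) + 123*C = 123*C + C*u*(6 + u))
294968 + F(-280, -168) = 294968 - 168*(123 - 280*(6 - 280)) = 294968 - 168*(123 - 280*(-274)) = 294968 - 168*(123 + 76720) = 294968 - 168*76843 = 294968 - 12909624 = -12614656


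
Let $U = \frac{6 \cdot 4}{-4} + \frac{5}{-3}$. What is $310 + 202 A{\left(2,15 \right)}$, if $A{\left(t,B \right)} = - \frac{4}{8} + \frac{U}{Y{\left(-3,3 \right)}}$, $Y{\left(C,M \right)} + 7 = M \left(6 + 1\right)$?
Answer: $\frac{2066}{21} \approx 98.381$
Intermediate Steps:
$Y{\left(C,M \right)} = -7 + 7 M$ ($Y{\left(C,M \right)} = -7 + M \left(6 + 1\right) = -7 + M 7 = -7 + 7 M$)
$U = - \frac{23}{3}$ ($U = 24 \left(- \frac{1}{4}\right) + 5 \left(- \frac{1}{3}\right) = -6 - \frac{5}{3} = - \frac{23}{3} \approx -7.6667$)
$A{\left(t,B \right)} = - \frac{22}{21}$ ($A{\left(t,B \right)} = - \frac{4}{8} - \frac{23}{3 \left(-7 + 7 \cdot 3\right)} = \left(-4\right) \frac{1}{8} - \frac{23}{3 \left(-7 + 21\right)} = - \frac{1}{2} - \frac{23}{3 \cdot 14} = - \frac{1}{2} - \frac{23}{42} = - \frac{22}{21}$)
$310 + 202 A{\left(2,15 \right)} = 310 + 202 \left(- \frac{22}{21}\right) = 310 - \frac{4444}{21} = \frac{2066}{21}$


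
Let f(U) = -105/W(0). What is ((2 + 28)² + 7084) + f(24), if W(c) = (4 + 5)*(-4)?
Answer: 95843/12 ≈ 7986.9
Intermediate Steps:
W(c) = -36 (W(c) = 9*(-4) = -36)
f(U) = 35/12 (f(U) = -105/(-36) = -105*(-1/36) = 35/12)
((2 + 28)² + 7084) + f(24) = ((2 + 28)² + 7084) + 35/12 = (30² + 7084) + 35/12 = (900 + 7084) + 35/12 = 7984 + 35/12 = 95843/12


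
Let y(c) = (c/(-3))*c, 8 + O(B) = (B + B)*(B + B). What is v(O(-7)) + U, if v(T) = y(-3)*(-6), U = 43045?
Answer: 43063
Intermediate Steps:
O(B) = -8 + 4*B**2 (O(B) = -8 + (B + B)*(B + B) = -8 + (2*B)*(2*B) = -8 + 4*B**2)
y(c) = -c**2/3 (y(c) = (c*(-1/3))*c = (-c/3)*c = -c**2/3)
v(T) = 18 (v(T) = -1/3*(-3)**2*(-6) = -1/3*9*(-6) = -3*(-6) = 18)
v(O(-7)) + U = 18 + 43045 = 43063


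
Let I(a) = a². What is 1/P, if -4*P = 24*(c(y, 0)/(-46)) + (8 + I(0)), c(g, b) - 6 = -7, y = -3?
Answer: -23/49 ≈ -0.46939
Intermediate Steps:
c(g, b) = -1 (c(g, b) = 6 - 7 = -1)
P = -49/23 (P = -(24*(-1/(-46)) + (8 + 0²))/4 = -(24*(-1*(-1/46)) + (8 + 0))/4 = -(24*(1/46) + 8)/4 = -(12/23 + 8)/4 = -¼*196/23 = -49/23 ≈ -2.1304)
1/P = 1/(-49/23) = -23/49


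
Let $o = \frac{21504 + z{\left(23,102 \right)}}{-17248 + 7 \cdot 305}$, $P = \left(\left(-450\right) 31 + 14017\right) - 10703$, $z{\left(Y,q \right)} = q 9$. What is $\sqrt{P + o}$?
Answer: $\frac{i \sqrt{2429630714770}}{15113} \approx 103.14 i$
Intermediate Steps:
$z{\left(Y,q \right)} = 9 q$
$P = -10636$ ($P = \left(-13950 + 14017\right) - 10703 = 67 - 10703 = -10636$)
$o = - \frac{22422}{15113}$ ($o = \frac{21504 + 9 \cdot 102}{-17248 + 7 \cdot 305} = \frac{21504 + 918}{-17248 + 2135} = \frac{22422}{-15113} = 22422 \left(- \frac{1}{15113}\right) = - \frac{22422}{15113} \approx -1.4836$)
$\sqrt{P + o} = \sqrt{-10636 - \frac{22422}{15113}} = \sqrt{- \frac{160764290}{15113}} = \frac{i \sqrt{2429630714770}}{15113}$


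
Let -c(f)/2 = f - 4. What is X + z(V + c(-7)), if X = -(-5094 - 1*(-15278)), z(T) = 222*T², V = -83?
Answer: 815878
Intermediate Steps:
c(f) = 8 - 2*f (c(f) = -2*(f - 4) = -2*(-4 + f) = 8 - 2*f)
X = -10184 (X = -(-5094 + 15278) = -1*10184 = -10184)
X + z(V + c(-7)) = -10184 + 222*(-83 + (8 - 2*(-7)))² = -10184 + 222*(-83 + (8 + 14))² = -10184 + 222*(-83 + 22)² = -10184 + 222*(-61)² = -10184 + 222*3721 = -10184 + 826062 = 815878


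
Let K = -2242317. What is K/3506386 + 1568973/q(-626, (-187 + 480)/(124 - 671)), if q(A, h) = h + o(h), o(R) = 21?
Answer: 44253740492451/577213013 ≈ 76668.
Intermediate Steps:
q(A, h) = 21 + h (q(A, h) = h + 21 = 21 + h)
K/3506386 + 1568973/q(-626, (-187 + 480)/(124 - 671)) = -2242317/3506386 + 1568973/(21 + (-187 + 480)/(124 - 671)) = -2242317*1/3506386 + 1568973/(21 + 293/(-547)) = -131901/206258 + 1568973/(21 + 293*(-1/547)) = -131901/206258 + 1568973/(21 - 293/547) = -131901/206258 + 1568973/(11194/547) = -131901/206258 + 1568973*(547/11194) = -131901/206258 + 858228231/11194 = 44253740492451/577213013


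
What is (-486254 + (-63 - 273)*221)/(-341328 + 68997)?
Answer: 560510/272331 ≈ 2.0582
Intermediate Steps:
(-486254 + (-63 - 273)*221)/(-341328 + 68997) = (-486254 - 336*221)/(-272331) = (-486254 - 74256)*(-1/272331) = -560510*(-1/272331) = 560510/272331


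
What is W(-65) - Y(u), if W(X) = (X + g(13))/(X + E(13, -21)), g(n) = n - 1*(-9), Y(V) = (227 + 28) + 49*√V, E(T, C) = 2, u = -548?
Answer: -16022/63 - 98*I*√137 ≈ -254.32 - 1147.1*I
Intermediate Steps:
Y(V) = 255 + 49*√V
g(n) = 9 + n (g(n) = n + 9 = 9 + n)
W(X) = (22 + X)/(2 + X) (W(X) = (X + (9 + 13))/(X + 2) = (X + 22)/(2 + X) = (22 + X)/(2 + X))
W(-65) - Y(u) = (22 - 65)/(2 - 65) - (255 + 49*√(-548)) = -43/(-63) - (255 + 49*(2*I*√137)) = -1/63*(-43) - (255 + 98*I*√137) = 43/63 + (-255 - 98*I*√137) = -16022/63 - 98*I*√137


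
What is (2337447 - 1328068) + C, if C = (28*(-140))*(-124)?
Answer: 1495459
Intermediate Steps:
C = 486080 (C = -3920*(-124) = 486080)
(2337447 - 1328068) + C = (2337447 - 1328068) + 486080 = 1009379 + 486080 = 1495459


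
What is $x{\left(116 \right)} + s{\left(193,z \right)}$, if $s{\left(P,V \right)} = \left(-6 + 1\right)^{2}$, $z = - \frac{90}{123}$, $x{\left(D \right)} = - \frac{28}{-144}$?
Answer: $\frac{907}{36} \approx 25.194$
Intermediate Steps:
$x{\left(D \right)} = \frac{7}{36}$ ($x{\left(D \right)} = \left(-28\right) \left(- \frac{1}{144}\right) = \frac{7}{36}$)
$z = - \frac{30}{41}$ ($z = \left(-90\right) \frac{1}{123} = - \frac{30}{41} \approx -0.73171$)
$s{\left(P,V \right)} = 25$ ($s{\left(P,V \right)} = \left(-5\right)^{2} = 25$)
$x{\left(116 \right)} + s{\left(193,z \right)} = \frac{7}{36} + 25 = \frac{907}{36}$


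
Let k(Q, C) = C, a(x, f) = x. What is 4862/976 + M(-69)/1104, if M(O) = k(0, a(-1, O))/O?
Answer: 23148043/4646736 ≈ 4.9816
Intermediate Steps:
M(O) = -1/O
4862/976 + M(-69)/1104 = 4862/976 - 1/(-69)/1104 = 4862*(1/976) - 1*(-1/69)*(1/1104) = 2431/488 + (1/69)*(1/1104) = 2431/488 + 1/76176 = 23148043/4646736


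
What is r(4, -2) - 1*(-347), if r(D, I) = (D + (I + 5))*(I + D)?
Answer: 361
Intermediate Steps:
r(D, I) = (D + I)*(5 + D + I) (r(D, I) = (D + (5 + I))*(D + I) = (5 + D + I)*(D + I) = (D + I)*(5 + D + I))
r(4, -2) - 1*(-347) = (4² + (-2)² + 5*4 + 5*(-2) + 2*4*(-2)) - 1*(-347) = (16 + 4 + 20 - 10 - 16) + 347 = 14 + 347 = 361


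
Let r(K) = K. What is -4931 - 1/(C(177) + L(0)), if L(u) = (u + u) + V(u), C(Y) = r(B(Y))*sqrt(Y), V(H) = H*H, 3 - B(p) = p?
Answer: -4931 + sqrt(177)/30798 ≈ -4931.0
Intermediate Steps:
B(p) = 3 - p
V(H) = H**2
C(Y) = sqrt(Y)*(3 - Y) (C(Y) = (3 - Y)*sqrt(Y) = sqrt(Y)*(3 - Y))
L(u) = u**2 + 2*u (L(u) = (u + u) + u**2 = 2*u + u**2 = u**2 + 2*u)
-4931 - 1/(C(177) + L(0)) = -4931 - 1/(sqrt(177)*(3 - 1*177) + 0*(2 + 0)) = -4931 - 1/(sqrt(177)*(3 - 177) + 0*2) = -4931 - 1/(sqrt(177)*(-174) + 0) = -4931 - 1/(-174*sqrt(177) + 0) = -4931 - 1/((-174*sqrt(177))) = -4931 - (-1)*sqrt(177)/30798 = -4931 + sqrt(177)/30798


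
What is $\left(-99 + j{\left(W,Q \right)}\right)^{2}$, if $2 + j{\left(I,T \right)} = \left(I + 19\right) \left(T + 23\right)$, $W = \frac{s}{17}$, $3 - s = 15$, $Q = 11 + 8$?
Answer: $\frac{128709025}{289} \approx 4.4536 \cdot 10^{5}$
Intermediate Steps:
$Q = 19$
$s = -12$ ($s = 3 - 15 = -12$)
$W = - \frac{12}{17} \approx -0.70588$
$j{\left(I,T \right)} = -2 + \left(19 + I\right) \left(23 + T\right)$ ($j{\left(I,T \right)} = -2 + \left(I + 19\right) \left(T + 23\right) = -2 + \left(19 + I\right) \left(23 + T\right)$)
$\left(-99 + j{\left(W,Q \right)}\right)^{2} = \left(-99 + \left(435 + 19 \cdot 19 + 23 \left(- \frac{12}{17}\right) - \frac{228}{17}\right)\right)^{2} = \left(-99 + \left(435 + 361 - \frac{276}{17} - \frac{228}{17}\right)\right)^{2} = \left(-99 + \frac{13028}{17}\right)^{2} = \left(\frac{11345}{17}\right)^{2} = \frac{128709025}{289}$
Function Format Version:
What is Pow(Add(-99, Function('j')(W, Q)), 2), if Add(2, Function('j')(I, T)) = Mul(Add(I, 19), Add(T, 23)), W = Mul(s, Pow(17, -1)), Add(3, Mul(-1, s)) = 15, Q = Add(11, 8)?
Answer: Rational(128709025, 289) ≈ 4.4536e+5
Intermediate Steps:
Q = 19
s = -12 (s = Add(3, Mul(-1, 15)) = Add(3, -15) = -12)
W = Rational(-12, 17) (W = Mul(-12, Pow(17, -1)) = Mul(-12, Rational(1, 17)) = Rational(-12, 17) ≈ -0.70588)
Function('j')(I, T) = Add(-2, Mul(Add(19, I), Add(23, T))) (Function('j')(I, T) = Add(-2, Mul(Add(I, 19), Add(T, 23))) = Add(-2, Mul(Add(19, I), Add(23, T))))
Pow(Add(-99, Function('j')(W, Q)), 2) = Pow(Add(-99, Add(435, Mul(19, 19), Mul(23, Rational(-12, 17)), Mul(Rational(-12, 17), 19))), 2) = Pow(Add(-99, Add(435, 361, Rational(-276, 17), Rational(-228, 17))), 2) = Pow(Add(-99, Rational(13028, 17)), 2) = Pow(Rational(11345, 17), 2) = Rational(128709025, 289)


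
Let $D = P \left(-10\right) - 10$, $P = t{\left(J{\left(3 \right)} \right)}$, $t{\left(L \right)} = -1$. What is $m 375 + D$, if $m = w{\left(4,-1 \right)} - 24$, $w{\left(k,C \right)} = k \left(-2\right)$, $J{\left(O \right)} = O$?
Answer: $-12000$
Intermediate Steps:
$w{\left(k,C \right)} = - 2 k$
$P = -1$
$D = 0$ ($D = \left(-1\right) \left(-10\right) - 10 = 10 - 10 = 0$)
$m = -32$ ($m = \left(-2\right) 4 - 24 = -8 - 24 = -32$)
$m 375 + D = \left(-32\right) 375 + 0 = -12000 + 0 = -12000$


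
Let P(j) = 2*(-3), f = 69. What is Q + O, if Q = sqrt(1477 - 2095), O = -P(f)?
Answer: 6 + I*sqrt(618) ≈ 6.0 + 24.86*I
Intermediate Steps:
P(j) = -6
O = 6 (O = -1*(-6) = 6)
Q = I*sqrt(618) (Q = sqrt(-618) = I*sqrt(618) ≈ 24.86*I)
Q + O = I*sqrt(618) + 6 = 6 + I*sqrt(618)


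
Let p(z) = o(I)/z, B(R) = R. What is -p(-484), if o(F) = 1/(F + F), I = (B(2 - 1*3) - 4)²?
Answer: 1/24200 ≈ 4.1322e-5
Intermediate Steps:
I = 25 (I = ((2 - 1*3) - 4)² = ((2 - 3) - 4)² = (-1 - 4)² = (-5)² = 25)
o(F) = 1/(2*F)
p(z) = 1/(50*z) (p(z) = ((½)/25)/z = ((½)*(1/25))/z = 1/(50*z))
-p(-484) = -1/(50*(-484)) = -(-1)/(50*484) = -1*(-1/24200) = 1/24200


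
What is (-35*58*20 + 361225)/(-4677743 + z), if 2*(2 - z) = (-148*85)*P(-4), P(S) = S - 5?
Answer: -35625/526039 ≈ -0.067723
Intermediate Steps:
P(S) = -5 + S
z = -56608 (z = 2 - (-148*85)*(-5 - 4)/2 = 2 - (-6290)*(-9) = 2 - 1/2*113220 = 2 - 56610 = -56608)
(-35*58*20 + 361225)/(-4677743 + z) = (-35*58*20 + 361225)/(-4677743 - 56608) = (-2030*20 + 361225)/(-4734351) = (-40600 + 361225)*(-1/4734351) = 320625*(-1/4734351) = -35625/526039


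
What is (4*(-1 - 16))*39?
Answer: -2652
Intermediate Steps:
(4*(-1 - 16))*39 = (4*(-17))*39 = -68*39 = -2652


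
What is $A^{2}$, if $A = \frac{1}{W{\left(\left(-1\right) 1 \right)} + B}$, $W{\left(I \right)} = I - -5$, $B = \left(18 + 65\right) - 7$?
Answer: $\frac{1}{6400} \approx 0.00015625$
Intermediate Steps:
$B = 76$ ($B = 83 - 7 = 76$)
$W{\left(I \right)} = 5 + I$ ($W{\left(I \right)} = I + 5 = 5 + I$)
$A = \frac{1}{80}$ ($A = \frac{1}{\left(5 - 1\right) + 76} = \frac{1}{4 + 76} = \frac{1}{80} \approx 0.0125$)
$A^{2} = \left(\frac{1}{80}\right)^{2} = \frac{1}{6400}$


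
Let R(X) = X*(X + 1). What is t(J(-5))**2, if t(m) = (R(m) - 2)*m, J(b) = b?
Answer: 8100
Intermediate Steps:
R(X) = X*(1 + X)
t(m) = m*(-2 + m*(1 + m)) (t(m) = (m*(1 + m) - 2)*m = (-2 + m*(1 + m))*m = m*(-2 + m*(1 + m)))
t(J(-5))**2 = (-5*(-2 - 5*(1 - 5)))**2 = (-5*(-2 - 5*(-4)))**2 = (-5*(-2 + 20))**2 = (-5*18)**2 = (-90)**2 = 8100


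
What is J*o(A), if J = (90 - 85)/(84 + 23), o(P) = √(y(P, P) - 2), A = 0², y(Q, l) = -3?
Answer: 5*I*√5/107 ≈ 0.10449*I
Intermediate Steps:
A = 0
o(P) = I*√5 (o(P) = √(-3 - 2) = √(-5) = I*√5)
J = 5/107 ≈ 0.046729
J*o(A) = 5*(I*√5)/107 = 5*I*√5/107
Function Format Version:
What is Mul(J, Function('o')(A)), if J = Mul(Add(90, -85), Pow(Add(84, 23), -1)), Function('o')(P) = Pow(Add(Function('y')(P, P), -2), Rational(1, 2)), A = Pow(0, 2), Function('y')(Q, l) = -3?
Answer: Mul(Rational(5, 107), I, Pow(5, Rational(1, 2))) ≈ Mul(0.10449, I)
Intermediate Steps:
A = 0
Function('o')(P) = Mul(I, Pow(5, Rational(1, 2))) (Function('o')(P) = Pow(Add(-3, -2), Rational(1, 2)) = Pow(-5, Rational(1, 2)) = Mul(I, Pow(5, Rational(1, 2))))
J = Rational(5, 107) (J = Mul(5, Pow(107, -1)) = Mul(5, Rational(1, 107)) = Rational(5, 107) ≈ 0.046729)
Mul(J, Function('o')(A)) = Mul(Rational(5, 107), Mul(I, Pow(5, Rational(1, 2)))) = Mul(Rational(5, 107), I, Pow(5, Rational(1, 2)))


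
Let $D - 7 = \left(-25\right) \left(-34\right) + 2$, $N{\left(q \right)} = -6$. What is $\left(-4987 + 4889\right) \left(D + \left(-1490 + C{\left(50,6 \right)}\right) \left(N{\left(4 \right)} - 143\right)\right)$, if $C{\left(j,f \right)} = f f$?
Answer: $-21315490$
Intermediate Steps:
$C{\left(j,f \right)} = f^{2}$
$D = 859$ ($D = 7 + \left(\left(-25\right) \left(-34\right) + 2\right) = 7 + \left(850 + 2\right) = 7 + 852 = 859$)
$\left(-4987 + 4889\right) \left(D + \left(-1490 + C{\left(50,6 \right)}\right) \left(N{\left(4 \right)} - 143\right)\right) = \left(-4987 + 4889\right) \left(859 + \left(-1490 + 6^{2}\right) \left(-6 - 143\right)\right) = - 98 \left(859 + \left(-1490 + 36\right) \left(-149\right)\right) = - 98 \left(859 - -216646\right) = - 98 \left(859 + 216646\right) = \left(-98\right) 217505 = -21315490$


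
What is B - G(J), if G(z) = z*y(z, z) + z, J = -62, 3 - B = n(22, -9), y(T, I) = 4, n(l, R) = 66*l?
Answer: -1139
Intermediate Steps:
B = -1449 (B = 3 - 66*22 = 3 - 1*1452 = 3 - 1452 = -1449)
G(z) = 5*z (G(z) = z*4 + z = 4*z + z = 5*z)
B - G(J) = -1449 - 5*(-62) = -1449 - 1*(-310) = -1449 + 310 = -1139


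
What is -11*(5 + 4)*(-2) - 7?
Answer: 191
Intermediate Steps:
-11*(5 + 4)*(-2) - 7 = -99*(-2) - 7 = -11*(-18) - 7 = 198 - 7 = 191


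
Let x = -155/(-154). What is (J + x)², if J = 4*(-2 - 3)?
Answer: 8555625/23716 ≈ 360.75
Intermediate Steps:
J = -20 (J = 4*(-5) = -20)
x = 155/154 (x = -155*(-1/154) = 155/154 ≈ 1.0065)
(J + x)² = (-20 + 155/154)² = (-2925/154)² = 8555625/23716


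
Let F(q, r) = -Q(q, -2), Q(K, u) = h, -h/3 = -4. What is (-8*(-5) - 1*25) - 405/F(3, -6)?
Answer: 195/4 ≈ 48.750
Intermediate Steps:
h = 12 (h = -3*(-4) = 12)
Q(K, u) = 12
F(q, r) = -12 (F(q, r) = -1*12 = -12)
(-8*(-5) - 1*25) - 405/F(3, -6) = (-8*(-5) - 1*25) - 405/(-12) = (40 - 25) - 405*(-1)/12 = 15 - 15*(-9/4) = 15 + 135/4 = 195/4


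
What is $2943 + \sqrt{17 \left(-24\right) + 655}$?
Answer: $2943 + \sqrt{247} \approx 2958.7$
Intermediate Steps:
$2943 + \sqrt{17 \left(-24\right) + 655} = 2943 + \sqrt{-408 + 655} = 2943 + \sqrt{247}$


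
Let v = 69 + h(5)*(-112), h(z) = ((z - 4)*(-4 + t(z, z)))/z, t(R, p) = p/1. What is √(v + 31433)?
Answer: √786990/5 ≈ 177.42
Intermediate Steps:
t(R, p) = p (t(R, p) = p*1 = p)
h(z) = (-4 + z)²/z (h(z) = ((z - 4)*(-4 + z))/z = ((-4 + z)*(-4 + z))/z = (-4 + z)²/z)
v = 233/5 (v = 69 + (-8 + 5 + 16/5)*(-112) = 69 + (⅕)*(-112) = 69 - 112/5 = 233/5 ≈ 46.600)
√(v + 31433) = √(233/5 + 31433) = √(157398/5) = √786990/5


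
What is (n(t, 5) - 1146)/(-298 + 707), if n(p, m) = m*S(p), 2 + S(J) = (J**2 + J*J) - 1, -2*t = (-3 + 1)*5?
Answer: -911/409 ≈ -2.2274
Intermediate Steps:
t = 5 (t = -(-3 + 1)*5/2 = -(-1)*5 = -1/2*(-10) = 5)
S(J) = -3 + 2*J**2 (S(J) = -2 + ((J**2 + J*J) - 1) = -2 + ((J**2 + J**2) - 1) = -2 + (2*J**2 - 1) = -2 + (-1 + 2*J**2) = -3 + 2*J**2)
n(p, m) = m*(-3 + 2*p**2)
(n(t, 5) - 1146)/(-298 + 707) = (5*(-3 + 2*5**2) - 1146)/(-298 + 707) = (5*(-3 + 2*25) - 1146)/409 = (5*(-3 + 50) - 1146)/409 = (5*47 - 1146)/409 = (235 - 1146)/409 = (1/409)*(-911) = -911/409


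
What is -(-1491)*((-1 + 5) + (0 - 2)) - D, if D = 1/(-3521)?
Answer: 10499623/3521 ≈ 2982.0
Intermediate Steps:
D = -1/3521 ≈ -0.00028401
-(-1491)*((-1 + 5) + (0 - 2)) - D = -(-1491)*((-1 + 5) + (0 - 2)) - 1*(-1/3521) = -(-1491)*(4 - 2) + 1/3521 = -(-1491)*2 + 1/3521 = -497*(-6) + 1/3521 = 2982 + 1/3521 = 10499623/3521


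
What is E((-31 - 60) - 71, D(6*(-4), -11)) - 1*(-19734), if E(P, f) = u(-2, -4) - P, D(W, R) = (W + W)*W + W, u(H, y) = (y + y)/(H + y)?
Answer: 59692/3 ≈ 19897.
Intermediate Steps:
u(H, y) = 2*y/(H + y) (u(H, y) = (2*y)/(H + y) = 2*y/(H + y))
D(W, R) = W + 2*W² (D(W, R) = (2*W)*W + W = 2*W² + W = W + 2*W²)
E(P, f) = 4/3 - P (E(P, f) = 2*(-4)/(-2 - 4) - P = 2*(-4)/(-6) - P = 2*(-4)*(-⅙) - P = 4/3 - P)
E((-31 - 60) - 71, D(6*(-4), -11)) - 1*(-19734) = (4/3 - ((-31 - 60) - 71)) - 1*(-19734) = (4/3 - (-91 - 71)) + 19734 = (4/3 - 1*(-162)) + 19734 = (4/3 + 162) + 19734 = 490/3 + 19734 = 59692/3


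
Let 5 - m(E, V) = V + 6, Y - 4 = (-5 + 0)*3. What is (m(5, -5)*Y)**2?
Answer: 1936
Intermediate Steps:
Y = -11 (Y = 4 + (-5 + 0)*3 = 4 - 5*3 = 4 - 15 = -11)
m(E, V) = -1 - V (m(E, V) = 5 - (V + 6) = 5 - (6 + V) = 5 + (-6 - V) = -1 - V)
(m(5, -5)*Y)**2 = ((-1 - 1*(-5))*(-11))**2 = ((-1 + 5)*(-11))**2 = (4*(-11))**2 = (-44)**2 = 1936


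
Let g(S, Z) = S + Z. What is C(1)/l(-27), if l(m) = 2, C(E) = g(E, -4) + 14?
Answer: 11/2 ≈ 5.5000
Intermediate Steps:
C(E) = 10 + E (C(E) = (E - 4) + 14 = (-4 + E) + 14 = 10 + E)
C(1)/l(-27) = (10 + 1)/2 = 11*(½) = 11/2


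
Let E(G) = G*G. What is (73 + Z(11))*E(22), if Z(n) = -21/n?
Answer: 34408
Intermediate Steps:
E(G) = G**2
(73 + Z(11))*E(22) = (73 - 21/11)*22**2 = (73 - 21*1/11)*484 = (73 - 21/11)*484 = (782/11)*484 = 34408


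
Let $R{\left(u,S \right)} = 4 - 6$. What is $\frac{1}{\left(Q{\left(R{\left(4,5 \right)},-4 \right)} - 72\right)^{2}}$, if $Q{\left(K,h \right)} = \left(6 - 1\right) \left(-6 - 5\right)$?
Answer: $\frac{1}{16129} \approx 6.2 \cdot 10^{-5}$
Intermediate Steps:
$R{\left(u,S \right)} = -2$ ($R{\left(u,S \right)} = 4 - 6 = -2$)
$Q{\left(K,h \right)} = -55$ ($Q{\left(K,h \right)} = 5 \left(-11\right) = -55$)
$\frac{1}{\left(Q{\left(R{\left(4,5 \right)},-4 \right)} - 72\right)^{2}} = \frac{1}{\left(-55 - 72\right)^{2}} = \frac{1}{\left(-127\right)^{2}} = \frac{1}{16129}$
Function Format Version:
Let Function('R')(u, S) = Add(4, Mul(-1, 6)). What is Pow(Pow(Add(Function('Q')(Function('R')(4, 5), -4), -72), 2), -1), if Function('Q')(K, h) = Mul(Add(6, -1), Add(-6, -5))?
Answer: Rational(1, 16129) ≈ 6.2000e-5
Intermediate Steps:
Function('R')(u, S) = -2 (Function('R')(u, S) = Add(4, -6) = -2)
Function('Q')(K, h) = -55 (Function('Q')(K, h) = Mul(5, -11) = -55)
Pow(Pow(Add(Function('Q')(Function('R')(4, 5), -4), -72), 2), -1) = Pow(Pow(Add(-55, -72), 2), -1) = Pow(Pow(-127, 2), -1) = Pow(16129, -1) = Rational(1, 16129)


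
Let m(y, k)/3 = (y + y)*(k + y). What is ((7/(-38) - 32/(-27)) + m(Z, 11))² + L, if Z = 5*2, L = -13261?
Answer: 1659925264933/1052676 ≈ 1.5769e+6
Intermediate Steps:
Z = 10
m(y, k) = 6*y*(k + y) (m(y, k) = 3*((y + y)*(k + y)) = 3*((2*y)*(k + y)) = 3*(2*y*(k + y)) = 6*y*(k + y))
((7/(-38) - 32/(-27)) + m(Z, 11))² + L = ((7/(-38) - 32/(-27)) + 6*10*(11 + 10))² - 13261 = ((7*(-1/38) - 32*(-1/27)) + 6*10*21)² - 13261 = ((-7/38 + 32/27) + 1260)² - 13261 = (1027/1026 + 1260)² - 13261 = (1293787/1026)² - 13261 = 1673884801369/1052676 - 13261 = 1659925264933/1052676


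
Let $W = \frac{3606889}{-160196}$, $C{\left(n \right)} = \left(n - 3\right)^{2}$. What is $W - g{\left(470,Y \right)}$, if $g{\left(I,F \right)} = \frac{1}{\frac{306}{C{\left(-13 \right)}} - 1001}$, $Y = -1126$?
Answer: $- \frac{461571114687}{20501083100} \approx -22.514$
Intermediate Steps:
$C{\left(n \right)} = \left(-3 + n\right)^{2}$
$W = - \frac{3606889}{160196}$ ($W = 3606889 \left(- \frac{1}{160196}\right) = - \frac{3606889}{160196} \approx -22.515$)
$g{\left(I,F \right)} = - \frac{128}{127975}$ ($g{\left(I,F \right)} = \frac{1}{\frac{306}{\left(-3 - 13\right)^{2}} - 1001} = \frac{1}{\frac{306}{\left(-16\right)^{2}} - 1001} = \frac{1}{\frac{306}{256} - 1001} = \frac{1}{306 \cdot \frac{1}{256} - 1001} = \frac{1}{\frac{153}{128} - 1001} = \frac{1}{- \frac{127975}{128}} = - \frac{128}{127975}$)
$W - g{\left(470,Y \right)} = - \frac{3606889}{160196} - - \frac{128}{127975} = - \frac{3606889}{160196} + \frac{128}{127975} = - \frac{461571114687}{20501083100}$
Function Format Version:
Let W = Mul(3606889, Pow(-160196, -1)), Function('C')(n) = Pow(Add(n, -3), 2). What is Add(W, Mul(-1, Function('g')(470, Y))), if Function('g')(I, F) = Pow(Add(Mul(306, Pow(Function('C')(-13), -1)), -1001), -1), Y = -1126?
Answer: Rational(-461571114687, 20501083100) ≈ -22.514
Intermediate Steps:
Function('C')(n) = Pow(Add(-3, n), 2)
W = Rational(-3606889, 160196) (W = Mul(3606889, Rational(-1, 160196)) = Rational(-3606889, 160196) ≈ -22.515)
Function('g')(I, F) = Rational(-128, 127975) (Function('g')(I, F) = Pow(Add(Mul(306, Pow(Pow(Add(-3, -13), 2), -1)), -1001), -1) = Pow(Add(Mul(306, Pow(Pow(-16, 2), -1)), -1001), -1) = Pow(Add(Mul(306, Pow(256, -1)), -1001), -1) = Pow(Add(Mul(306, Rational(1, 256)), -1001), -1) = Pow(Add(Rational(153, 128), -1001), -1) = Pow(Rational(-127975, 128), -1) = Rational(-128, 127975))
Add(W, Mul(-1, Function('g')(470, Y))) = Add(Rational(-3606889, 160196), Mul(-1, Rational(-128, 127975))) = Add(Rational(-3606889, 160196), Rational(128, 127975)) = Rational(-461571114687, 20501083100)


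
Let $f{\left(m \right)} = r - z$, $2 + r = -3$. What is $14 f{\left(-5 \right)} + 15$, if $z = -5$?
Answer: $15$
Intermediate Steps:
$r = -5$ ($r = -2 - 3 = -5$)
$f{\left(m \right)} = 0$ ($f{\left(m \right)} = -5 - -5 = -5 + 5 = 0$)
$14 f{\left(-5 \right)} + 15 = 14 \cdot 0 + 15 = 0 + 15 = 15$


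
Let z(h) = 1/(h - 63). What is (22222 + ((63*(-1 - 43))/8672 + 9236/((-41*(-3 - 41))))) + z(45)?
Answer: 195593395901/8799912 ≈ 22227.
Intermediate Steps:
z(h) = 1/(-63 + h)
(22222 + ((63*(-1 - 43))/8672 + 9236/((-41*(-3 - 41))))) + z(45) = (22222 + ((63*(-1 - 43))/8672 + 9236/((-41*(-3 - 41))))) + 1/(-63 + 45) = (22222 + ((63*(-44))*(1/8672) + 9236/((-41*(-44))))) + 1/(-18) = (22222 + (-2772*1/8672 + 9236/1804)) - 1/18 = (22222 + (-693/2168 + 9236*(1/1804))) - 1/18 = (22222 + (-693/2168 + 2309/451)) - 1/18 = (22222 + 4693369/977768) - 1/18 = 21732653865/977768 - 1/18 = 195593395901/8799912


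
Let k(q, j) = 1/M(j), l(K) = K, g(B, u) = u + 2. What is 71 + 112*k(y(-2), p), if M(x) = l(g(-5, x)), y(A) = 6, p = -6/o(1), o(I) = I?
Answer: 43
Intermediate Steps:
g(B, u) = 2 + u
p = -6 (p = -6/1 = -6*1 = -6)
M(x) = 2 + x
k(q, j) = 1/(2 + j)
71 + 112*k(y(-2), p) = 71 + 112/(2 - 6) = 71 + 112/(-4) = 71 + 112*(-¼) = 71 - 28 = 43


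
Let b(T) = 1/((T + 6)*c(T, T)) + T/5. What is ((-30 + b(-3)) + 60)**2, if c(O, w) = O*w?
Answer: 15792676/18225 ≈ 866.54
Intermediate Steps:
b(T) = T/5 + 1/(T**2*(6 + T)) (b(T) = 1/((T + 6)*((T*T))) + T/5 = 1/((6 + T)*(T**2)) + T*(1/5) = 1/((6 + T)*T**2) + T/5 = 1/(T**2*(6 + T)) + T/5 = T/5 + 1/(T**2*(6 + T)))
((-30 + b(-3)) + 60)**2 = ((-30 + (1/5)*(5 + (-3)**4 + 6*(-3)**3)/((-3)**2*(6 - 3))) + 60)**2 = ((-30 + (1/5)*(1/9)*(5 + 81 + 6*(-27))/3) + 60)**2 = ((-30 + (1/5)*(1/9)*(1/3)*(5 + 81 - 162)) + 60)**2 = ((-30 + (1/5)*(1/9)*(1/3)*(-76)) + 60)**2 = ((-30 - 76/135) + 60)**2 = (-4126/135 + 60)**2 = (3974/135)**2 = 15792676/18225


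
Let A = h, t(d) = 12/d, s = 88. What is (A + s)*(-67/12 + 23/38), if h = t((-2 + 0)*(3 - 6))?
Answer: -17025/38 ≈ -448.03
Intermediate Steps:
h = 2 (h = 12/(((-2 + 0)*(3 - 6))) = 12/((-2*(-3))) = 12/6 = 12*(1/6) = 2)
A = 2
(A + s)*(-67/12 + 23/38) = (2 + 88)*(-67/12 + 23/38) = 90*(-67*1/12 + 23*(1/38)) = 90*(-67/12 + 23/38) = 90*(-1135/228) = -17025/38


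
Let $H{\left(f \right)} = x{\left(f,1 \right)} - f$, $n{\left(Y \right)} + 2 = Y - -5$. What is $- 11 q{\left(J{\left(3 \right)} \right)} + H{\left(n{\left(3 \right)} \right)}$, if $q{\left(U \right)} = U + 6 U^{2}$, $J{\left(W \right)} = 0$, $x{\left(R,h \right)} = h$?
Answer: $-5$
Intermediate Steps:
$n{\left(Y \right)} = 3 + Y$ ($n{\left(Y \right)} = -2 + \left(Y - -5\right) = -2 + \left(Y + 5\right) = -2 + \left(5 + Y\right) = 3 + Y$)
$H{\left(f \right)} = 1 - f$
$- 11 q{\left(J{\left(3 \right)} \right)} + H{\left(n{\left(3 \right)} \right)} = - 11 \cdot 0 \left(1 + 6 \cdot 0\right) + \left(1 - \left(3 + 3\right)\right) = - 11 \cdot 0 \left(1 + 0\right) + \left(1 - 6\right) = - 11 \cdot 0 \cdot 1 + \left(1 - 6\right) = \left(-11\right) 0 - 5 = 0 - 5 = -5$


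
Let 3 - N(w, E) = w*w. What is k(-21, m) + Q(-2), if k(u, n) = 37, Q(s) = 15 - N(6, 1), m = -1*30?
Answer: 85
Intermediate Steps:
N(w, E) = 3 - w**2 (N(w, E) = 3 - w*w = 3 - w**2)
m = -30
Q(s) = 48 (Q(s) = 15 - (3 - 1*6**2) = 15 - (3 - 1*36) = 15 - (3 - 36) = 15 - 1*(-33) = 15 + 33 = 48)
k(-21, m) + Q(-2) = 37 + 48 = 85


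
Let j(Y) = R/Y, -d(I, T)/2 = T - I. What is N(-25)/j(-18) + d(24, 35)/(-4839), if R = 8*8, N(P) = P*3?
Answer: 3267029/154848 ≈ 21.098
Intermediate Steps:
d(I, T) = -2*T + 2*I (d(I, T) = -2*(T - I) = -2*T + 2*I)
N(P) = 3*P
R = 64
j(Y) = 64/Y
N(-25)/j(-18) + d(24, 35)/(-4839) = (3*(-25))/((64/(-18))) + (-2*35 + 2*24)/(-4839) = -75/(64*(-1/18)) + (-70 + 48)*(-1/4839) = -75/(-32/9) - 22*(-1/4839) = -75*(-9/32) + 22/4839 = 675/32 + 22/4839 = 3267029/154848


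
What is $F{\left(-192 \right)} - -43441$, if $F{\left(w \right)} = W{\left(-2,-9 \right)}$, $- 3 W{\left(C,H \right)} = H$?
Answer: $43444$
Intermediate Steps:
$W{\left(C,H \right)} = - \frac{H}{3}$
$F{\left(w \right)} = 3$ ($F{\left(w \right)} = \left(- \frac{1}{3}\right) \left(-9\right) = 3$)
$F{\left(-192 \right)} - -43441 = 3 - -43441 = 3 + 43441 = 43444$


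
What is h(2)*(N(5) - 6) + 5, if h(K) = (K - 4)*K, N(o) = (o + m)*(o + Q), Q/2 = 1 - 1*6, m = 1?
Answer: 149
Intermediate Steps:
Q = -10 (Q = 2*(1 - 1*6) = 2*(1 - 6) = 2*(-5) = -10)
N(o) = (1 + o)*(-10 + o) (N(o) = (o + 1)*(o - 10) = (1 + o)*(-10 + o))
h(K) = K*(-4 + K) (h(K) = (-4 + K)*K = K*(-4 + K))
h(2)*(N(5) - 6) + 5 = (2*(-4 + 2))*((-10 + 5² - 9*5) - 6) + 5 = (2*(-2))*((-10 + 25 - 45) - 6) + 5 = -4*(-30 - 6) + 5 = -4*(-36) + 5 = 144 + 5 = 149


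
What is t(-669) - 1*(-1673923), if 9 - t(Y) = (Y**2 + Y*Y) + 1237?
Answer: 777573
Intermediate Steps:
t(Y) = -1228 - 2*Y**2 (t(Y) = 9 - ((Y**2 + Y*Y) + 1237) = 9 - ((Y**2 + Y**2) + 1237) = 9 - (2*Y**2 + 1237) = 9 - (1237 + 2*Y**2) = 9 + (-1237 - 2*Y**2) = -1228 - 2*Y**2)
t(-669) - 1*(-1673923) = (-1228 - 2*(-669)**2) - 1*(-1673923) = (-1228 - 2*447561) + 1673923 = (-1228 - 895122) + 1673923 = -896350 + 1673923 = 777573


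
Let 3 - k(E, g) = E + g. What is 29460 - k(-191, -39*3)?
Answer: 29149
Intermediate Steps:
k(E, g) = 3 - E - g (k(E, g) = 3 - (E + g) = 3 + (-E - g) = 3 - E - g)
29460 - k(-191, -39*3) = 29460 - (3 - 1*(-191) - (-39)*3) = 29460 - (3 + 191 - 1*(-117)) = 29460 - (3 + 191 + 117) = 29460 - 1*311 = 29460 - 311 = 29149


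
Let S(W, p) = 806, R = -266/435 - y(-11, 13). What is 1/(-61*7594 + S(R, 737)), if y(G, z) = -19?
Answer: -1/462428 ≈ -2.1625e-6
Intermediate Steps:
R = 7999/435 (R = -266/435 - 1*(-19) = -266*1/435 + 19 = -266/435 + 19 = 7999/435 ≈ 18.388)
1/(-61*7594 + S(R, 737)) = 1/(-61*7594 + 806) = 1/(-463234 + 806) = 1/(-462428) = -1/462428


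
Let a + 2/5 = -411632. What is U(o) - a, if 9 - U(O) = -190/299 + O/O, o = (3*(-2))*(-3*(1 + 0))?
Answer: 615403348/1495 ≈ 4.1164e+5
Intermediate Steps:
a = -2058162/5 (a = -⅖ - 411632 = -2058162/5 ≈ -4.1163e+5)
o = 18 (o = -(-18) = -6*(-3) = 18)
U(O) = 2582/299 (U(O) = 9 - (-190/299 + O/O) = 9 - (-190*1/299 + 1) = 9 - (-190/299 + 1) = 9 - 1*109/299 = 9 - 109/299 = 2582/299)
U(o) - a = 2582/299 - 1*(-2058162/5) = 2582/299 + 2058162/5 = 615403348/1495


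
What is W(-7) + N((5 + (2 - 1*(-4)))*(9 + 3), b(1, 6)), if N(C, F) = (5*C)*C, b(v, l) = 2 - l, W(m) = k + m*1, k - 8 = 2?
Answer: 87123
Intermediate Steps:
k = 10 (k = 8 + 2 = 10)
W(m) = 10 + m (W(m) = 10 + m*1 = 10 + m)
N(C, F) = 5*C²
W(-7) + N((5 + (2 - 1*(-4)))*(9 + 3), b(1, 6)) = (10 - 7) + 5*((5 + (2 - 1*(-4)))*(9 + 3))² = 3 + 5*((5 + (2 + 4))*12)² = 3 + 5*((5 + 6)*12)² = 3 + 5*(11*12)² = 3 + 5*132² = 3 + 5*17424 = 3 + 87120 = 87123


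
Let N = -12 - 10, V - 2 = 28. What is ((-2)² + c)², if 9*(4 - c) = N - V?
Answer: 15376/81 ≈ 189.83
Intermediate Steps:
V = 30 (V = 2 + 28 = 30)
N = -22
c = 88/9 (c = 4 - (-22 - 1*30)/9 = 4 - (-22 - 30)/9 = 4 - ⅑*(-52) = 4 + 52/9 = 88/9 ≈ 9.7778)
((-2)² + c)² = ((-2)² + 88/9)² = (4 + 88/9)² = (124/9)² = 15376/81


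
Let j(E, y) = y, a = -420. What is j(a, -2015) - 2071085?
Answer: -2073100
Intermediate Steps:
j(a, -2015) - 2071085 = -2015 - 2071085 = -2073100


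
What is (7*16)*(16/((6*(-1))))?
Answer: -896/3 ≈ -298.67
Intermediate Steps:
(7*16)*(16/((6*(-1)))) = 112*(16/(-6)) = 112*(16*(-1/6)) = 112*(-8/3) = -896/3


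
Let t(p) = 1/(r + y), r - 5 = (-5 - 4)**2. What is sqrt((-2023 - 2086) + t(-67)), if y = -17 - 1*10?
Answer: I*sqrt(14303370)/59 ≈ 64.101*I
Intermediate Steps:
y = -27 (y = -17 - 10 = -27)
r = 86 (r = 5 + (-5 - 4)**2 = 5 + (-9)**2 = 5 + 81 = 86)
t(p) = 1/59 (t(p) = 1/(86 - 27) = 1/59)
sqrt((-2023 - 2086) + t(-67)) = sqrt((-2023 - 2086) + 1/59) = sqrt(-4109 + 1/59) = sqrt(-242430/59) = I*sqrt(14303370)/59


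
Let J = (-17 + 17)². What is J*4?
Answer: 0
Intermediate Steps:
J = 0 (J = 0² = 0)
J*4 = 0*4 = 0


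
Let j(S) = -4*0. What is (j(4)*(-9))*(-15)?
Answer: 0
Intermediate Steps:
j(S) = 0
(j(4)*(-9))*(-15) = (0*(-9))*(-15) = 0*(-15) = 0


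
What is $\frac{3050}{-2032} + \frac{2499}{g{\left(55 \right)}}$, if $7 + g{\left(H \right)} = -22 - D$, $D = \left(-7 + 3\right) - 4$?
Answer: $- \frac{122429}{1016} \approx -120.5$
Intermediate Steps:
$D = -8$ ($D = -4 - 4 = -8$)
$g{\left(H \right)} = -21$ ($g{\left(H \right)} = -7 - 14 = -21$)
$\frac{3050}{-2032} + \frac{2499}{g{\left(55 \right)}} = \frac{3050}{-2032} + \frac{2499}{-21} = 3050 \left(- \frac{1}{2032}\right) + 2499 \left(- \frac{1}{21}\right) = - \frac{1525}{1016} - 119 = - \frac{122429}{1016}$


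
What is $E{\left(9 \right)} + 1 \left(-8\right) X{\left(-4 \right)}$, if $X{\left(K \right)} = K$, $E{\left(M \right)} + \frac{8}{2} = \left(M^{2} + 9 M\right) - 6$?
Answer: $184$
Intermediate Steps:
$E{\left(M \right)} = -10 + M^{2} + 9 M$ ($E{\left(M \right)} = -4 - \left(6 - M^{2} - 9 M\right) = -4 + \left(-6 + M^{2} + 9 M\right) = -10 + M^{2} + 9 M$)
$E{\left(9 \right)} + 1 \left(-8\right) X{\left(-4 \right)} = \left(-10 + 9^{2} + 9 \cdot 9\right) + 1 \left(-8\right) \left(-4\right) = \left(-10 + 81 + 81\right) - -32 = 152 + 32 = 184$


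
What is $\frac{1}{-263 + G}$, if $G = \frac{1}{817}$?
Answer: $- \frac{817}{214870} \approx -0.0038023$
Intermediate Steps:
$G = \frac{1}{817} \approx 0.001224$
$\frac{1}{-263 + G} = \frac{1}{-263 + \frac{1}{817}} = \frac{1}{- \frac{214870}{817}} = - \frac{817}{214870}$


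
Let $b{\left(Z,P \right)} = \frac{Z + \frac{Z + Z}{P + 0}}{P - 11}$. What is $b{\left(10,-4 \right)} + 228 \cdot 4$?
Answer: $\frac{2735}{3} \approx 911.67$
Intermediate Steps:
$b{\left(Z,P \right)} = \frac{Z + \frac{2 Z}{P}}{-11 + P}$
$b{\left(10,-4 \right)} + 228 \cdot 4 = \frac{10 \left(2 - 4\right)}{\left(-4\right) \left(-11 - 4\right)} + 228 \cdot 4 = 10 \left(- \frac{1}{4}\right) \frac{1}{-15} \left(-2\right) + 912 = 10 \left(- \frac{1}{4}\right) \left(- \frac{1}{15}\right) \left(-2\right) + 912 = - \frac{1}{3} + 912 = \frac{2735}{3}$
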